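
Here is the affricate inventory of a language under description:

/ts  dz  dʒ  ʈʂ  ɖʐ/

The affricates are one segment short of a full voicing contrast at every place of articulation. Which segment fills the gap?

alveolar: voiceless /ts/, voiced /dz/.
postalveolar: voiceless —, voiced /dʒ/.
retroflex: voiceless /ʈʂ/, voiced /ɖʐ/.
The postalveolar row has no voiceless member, so the gap is the voiceless postalveolar affricate /tʃ/.

/tʃ/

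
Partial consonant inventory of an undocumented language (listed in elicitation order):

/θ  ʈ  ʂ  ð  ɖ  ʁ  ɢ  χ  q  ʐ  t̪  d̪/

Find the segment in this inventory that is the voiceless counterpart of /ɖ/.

/ʈ/

/ɖ/ is a voiced retroflex stop.
The voiceless counterpart is a voiceless retroflex stop — in this inventory, /ʈ/.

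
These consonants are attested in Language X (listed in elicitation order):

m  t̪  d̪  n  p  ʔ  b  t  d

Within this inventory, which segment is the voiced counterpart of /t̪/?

/t̪/ is a voiceless dental stop.
The voiced counterpart is a voiced dental stop — in this inventory, /d̪/.

/d̪/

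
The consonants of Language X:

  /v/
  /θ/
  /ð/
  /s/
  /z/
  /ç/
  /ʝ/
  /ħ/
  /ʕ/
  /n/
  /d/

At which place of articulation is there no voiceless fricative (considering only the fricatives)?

labiodental

Voiceless: /θ/ (dental), /s/ (alveolar), /ç/ (palatal), /ħ/ (pharyngeal).
Voiced: /v/ (labiodental), /ð/ (dental), /z/ (alveolar), /ʝ/ (palatal), /ʕ/ (pharyngeal).
Every place of articulation has a voiceless member except labiodental, where /f/ would be expected.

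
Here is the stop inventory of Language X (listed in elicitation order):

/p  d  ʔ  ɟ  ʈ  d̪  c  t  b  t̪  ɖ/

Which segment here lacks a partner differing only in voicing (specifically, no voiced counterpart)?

Bilabial: /p/ ~ /b/
Dental: /t̪/ ~ /d̪/
Alveolar: /t/ ~ /d/
Retroflex: /ʈ/ ~ /ɖ/
Palatal: /c/ ~ /ɟ/
Glottal: only /ʔ/ (voiceless); no voiced partner.
So /ʔ/ is the unpaired segment.

/ʔ/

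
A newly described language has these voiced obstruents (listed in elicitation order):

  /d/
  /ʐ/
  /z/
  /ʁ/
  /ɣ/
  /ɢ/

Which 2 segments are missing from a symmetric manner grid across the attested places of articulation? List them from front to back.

/ɖ/, /ɡ/

place of articulation  stop      fricative
alveolar          d         z       
retroflex         —         ʐ       
velar             —         ɣ       
uvular            ɢ         ʁ       
Gaps, from front to back: retroflex lacks stop (/ɖ/); velar lacks stop (/ɡ/).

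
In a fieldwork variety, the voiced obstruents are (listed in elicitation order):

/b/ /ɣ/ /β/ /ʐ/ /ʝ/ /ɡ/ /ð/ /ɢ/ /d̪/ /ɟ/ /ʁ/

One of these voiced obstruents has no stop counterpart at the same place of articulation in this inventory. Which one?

/ʐ/

Bilabial: /b/ ~ /β/
Dental: /d̪/ ~ /ð/
Palatal: /ɟ/ ~ /ʝ/
Velar: /ɡ/ ~ /ɣ/
Uvular: /ɢ/ ~ /ʁ/
Retroflex: only /ʐ/ (fricative); no stop partner.
So /ʐ/ is the unpaired segment.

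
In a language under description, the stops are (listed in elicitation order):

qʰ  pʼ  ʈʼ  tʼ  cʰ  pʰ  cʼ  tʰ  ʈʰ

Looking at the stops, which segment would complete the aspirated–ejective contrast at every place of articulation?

/qʼ/

Aspirated: /pʰ/ (bilabial), /tʰ/ (alveolar), /ʈʰ/ (retroflex), /cʰ/ (palatal), /qʰ/ (uvular).
Ejective: /pʼ/ (bilabial), /tʼ/ (alveolar), /ʈʼ/ (retroflex), /cʼ/ (palatal).
The uvular row has no ejective member, so the gap is the ejective uvular stop /qʼ/.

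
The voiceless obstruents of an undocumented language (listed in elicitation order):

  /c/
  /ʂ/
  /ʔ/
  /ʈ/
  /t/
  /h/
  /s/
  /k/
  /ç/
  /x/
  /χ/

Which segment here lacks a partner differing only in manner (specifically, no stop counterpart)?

Alveolar: /t/ ~ /s/
Retroflex: /ʈ/ ~ /ʂ/
Palatal: /c/ ~ /ç/
Velar: /k/ ~ /x/
Glottal: /ʔ/ ~ /h/
Uvular: only /χ/ (fricative); no stop partner.
So /χ/ is the unpaired segment.

/χ/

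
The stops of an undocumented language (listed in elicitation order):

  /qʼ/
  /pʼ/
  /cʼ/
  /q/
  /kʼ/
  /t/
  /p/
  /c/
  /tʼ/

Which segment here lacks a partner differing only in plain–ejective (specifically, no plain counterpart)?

/kʼ/

Bilabial: /p/ ~ /pʼ/
Alveolar: /t/ ~ /tʼ/
Palatal: /c/ ~ /cʼ/
Uvular: /q/ ~ /qʼ/
Velar: only /kʼ/ (ejective); no plain partner.
So /kʼ/ is the unpaired segment.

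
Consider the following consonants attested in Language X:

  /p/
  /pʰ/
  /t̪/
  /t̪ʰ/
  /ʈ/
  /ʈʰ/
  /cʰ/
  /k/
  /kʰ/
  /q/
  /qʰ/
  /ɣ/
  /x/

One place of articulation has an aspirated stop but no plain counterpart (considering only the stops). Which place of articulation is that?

palatal

place of articulation  plain     aspirated
bilabial          p         pʰ      
dental            t̪        t̪ʰ     
retroflex         ʈ         ʈʰ      
palatal           —         cʰ      
velar             k         kʰ      
uvular            q         qʰ      
Every place of articulation has a plain member except palatal, where /c/ would be expected.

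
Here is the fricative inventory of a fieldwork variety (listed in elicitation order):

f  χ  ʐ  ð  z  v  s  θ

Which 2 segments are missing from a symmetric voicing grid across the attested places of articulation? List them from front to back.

place of articulation  voiceless  voiced  
labiodental       f         v       
dental            θ         ð       
alveolar          s         z       
retroflex         —         ʐ       
uvular            χ         —       
Gaps, from front to back: retroflex lacks voiceless (/ʂ/); uvular lacks voiced (/ʁ/).

/ʂ/, /ʁ/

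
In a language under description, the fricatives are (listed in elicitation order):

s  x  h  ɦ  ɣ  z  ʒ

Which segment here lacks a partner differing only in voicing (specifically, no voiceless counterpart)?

Alveolar: /s/ ~ /z/
Velar: /x/ ~ /ɣ/
Glottal: /h/ ~ /ɦ/
Postalveolar: only /ʒ/ (voiced); no voiceless partner.
So /ʒ/ is the unpaired segment.

/ʒ/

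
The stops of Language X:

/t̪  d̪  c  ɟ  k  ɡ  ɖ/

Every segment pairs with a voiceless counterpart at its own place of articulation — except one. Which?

/ɖ/

Dental: /t̪/ ~ /d̪/
Palatal: /c/ ~ /ɟ/
Velar: /k/ ~ /ɡ/
Retroflex: only /ɖ/ (voiced); no voiceless partner.
So /ɖ/ is the unpaired segment.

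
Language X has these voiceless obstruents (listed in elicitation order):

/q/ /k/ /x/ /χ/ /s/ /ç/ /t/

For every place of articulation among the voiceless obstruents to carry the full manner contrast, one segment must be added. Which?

place of articulation  stop      fricative
alveolar          t         s       
palatal           —         ç       
velar             k         x       
uvular            q         χ       
The palatal row has no stop member, so the gap is the palatal stop /c/.

/c/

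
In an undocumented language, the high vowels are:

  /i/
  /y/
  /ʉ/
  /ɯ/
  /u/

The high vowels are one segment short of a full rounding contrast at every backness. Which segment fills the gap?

/ɨ/

backness          unrounded  rounded 
front             i         y       
central           —         ʉ       
back              ɯ         u       
The central row has no unrounded member, so the gap is the central unrounded vowel /ɨ/.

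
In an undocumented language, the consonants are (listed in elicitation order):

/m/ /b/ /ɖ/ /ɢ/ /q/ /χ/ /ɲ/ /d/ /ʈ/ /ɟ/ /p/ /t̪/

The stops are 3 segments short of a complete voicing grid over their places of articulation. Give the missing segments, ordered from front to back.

/d̪/, /t/, /c/

place of articulation  voiceless  voiced  
bilabial          p         b       
dental            t̪        —       
alveolar          —         d       
retroflex         ʈ         ɖ       
palatal           —         ɟ       
uvular            q         ɢ       
Gaps, from front to back: dental lacks voiced (/d̪/); alveolar lacks voiceless (/t/); palatal lacks voiceless (/c/).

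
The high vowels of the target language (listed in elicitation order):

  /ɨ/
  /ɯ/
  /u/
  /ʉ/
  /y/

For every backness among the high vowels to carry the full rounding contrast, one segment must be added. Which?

front: unrounded —, rounded /y/.
central: unrounded /ɨ/, rounded /ʉ/.
back: unrounded /ɯ/, rounded /u/.
The front row has no unrounded member, so the gap is the front unrounded vowel /i/.

/i/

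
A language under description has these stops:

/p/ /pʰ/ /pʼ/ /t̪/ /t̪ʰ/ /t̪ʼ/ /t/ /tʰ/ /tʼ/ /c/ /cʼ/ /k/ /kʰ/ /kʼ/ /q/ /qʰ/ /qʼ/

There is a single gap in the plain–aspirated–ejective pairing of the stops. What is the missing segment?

place of articulation  plain     aspirated  ejective
bilabial          p         pʰ        pʼ      
dental            t̪        t̪ʰ       t̪ʼ     
alveolar          t         tʰ        tʼ      
palatal           c         —         cʼ      
velar             k         kʰ        kʼ      
uvular            q         qʰ        qʼ      
The palatal row has no aspirated member, so the gap is the aspirated palatal stop /cʰ/.

/cʰ/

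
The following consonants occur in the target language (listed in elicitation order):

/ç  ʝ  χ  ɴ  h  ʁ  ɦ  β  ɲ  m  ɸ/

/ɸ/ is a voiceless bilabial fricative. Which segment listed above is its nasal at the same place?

The nasal at the same place is a bilabial nasal — in this inventory, /m/.

/m/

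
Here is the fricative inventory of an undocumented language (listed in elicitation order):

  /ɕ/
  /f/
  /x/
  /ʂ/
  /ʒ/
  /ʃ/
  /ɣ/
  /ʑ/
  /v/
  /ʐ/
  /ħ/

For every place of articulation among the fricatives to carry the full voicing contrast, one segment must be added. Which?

labiodental: voiceless /f/, voiced /v/.
postalveolar: voiceless /ʃ/, voiced /ʒ/.
retroflex: voiceless /ʂ/, voiced /ʐ/.
alveolo-palatal: voiceless /ɕ/, voiced /ʑ/.
velar: voiceless /x/, voiced /ɣ/.
pharyngeal: voiceless /ħ/, voiced —.
The pharyngeal row has no voiced member, so the gap is the voiced pharyngeal fricative /ʕ/.

/ʕ/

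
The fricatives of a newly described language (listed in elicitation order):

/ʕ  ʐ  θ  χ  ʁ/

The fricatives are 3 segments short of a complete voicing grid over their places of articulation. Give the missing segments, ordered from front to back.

/ð/, /ʂ/, /ħ/

place of articulation  voiceless  voiced  
dental            θ         —       
retroflex         —         ʐ       
uvular            χ         ʁ       
pharyngeal        —         ʕ       
Gaps, from front to back: dental lacks voiced (/ð/); retroflex lacks voiceless (/ʂ/); pharyngeal lacks voiceless (/ħ/).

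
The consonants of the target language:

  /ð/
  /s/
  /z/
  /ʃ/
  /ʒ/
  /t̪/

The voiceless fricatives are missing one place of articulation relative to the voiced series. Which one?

dental

Voiceless: /s/ (alveolar), /ʃ/ (postalveolar).
Voiced: /ð/ (dental), /z/ (alveolar), /ʒ/ (postalveolar).
Every place of articulation has a voiceless member except dental, where /θ/ would be expected.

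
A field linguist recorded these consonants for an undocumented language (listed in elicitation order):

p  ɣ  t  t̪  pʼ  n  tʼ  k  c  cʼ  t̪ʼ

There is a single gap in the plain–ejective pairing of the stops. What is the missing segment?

bilabial: plain /p/, ejective /pʼ/.
dental: plain /t̪/, ejective /t̪ʼ/.
alveolar: plain /t/, ejective /tʼ/.
palatal: plain /c/, ejective /cʼ/.
velar: plain /k/, ejective —.
The velar row has no ejective member, so the gap is the ejective velar stop /kʼ/.

/kʼ/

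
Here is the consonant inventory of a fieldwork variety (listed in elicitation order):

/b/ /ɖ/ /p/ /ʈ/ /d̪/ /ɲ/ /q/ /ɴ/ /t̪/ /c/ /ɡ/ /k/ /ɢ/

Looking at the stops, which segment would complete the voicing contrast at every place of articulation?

/ɟ/

bilabial: voiceless /p/, voiced /b/.
dental: voiceless /t̪/, voiced /d̪/.
retroflex: voiceless /ʈ/, voiced /ɖ/.
palatal: voiceless /c/, voiced —.
velar: voiceless /k/, voiced /ɡ/.
uvular: voiceless /q/, voiced /ɢ/.
The palatal row has no voiced member, so the gap is the voiced palatal stop /ɟ/.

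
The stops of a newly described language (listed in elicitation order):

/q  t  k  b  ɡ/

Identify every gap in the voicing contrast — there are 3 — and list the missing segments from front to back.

Voiceless: /t/ (alveolar), /k/ (velar), /q/ (uvular).
Voiced: /b/ (bilabial), /ɡ/ (velar).
Gaps, from front to back: bilabial lacks voiceless (/p/); alveolar lacks voiced (/d/); uvular lacks voiced (/ɢ/).

/p/, /d/, /ɢ/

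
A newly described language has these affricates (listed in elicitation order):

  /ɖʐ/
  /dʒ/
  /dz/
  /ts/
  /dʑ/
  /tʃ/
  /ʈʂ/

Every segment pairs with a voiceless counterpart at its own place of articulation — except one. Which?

/dʑ/

Alveolar: /ts/ ~ /dz/
Postalveolar: /tʃ/ ~ /dʒ/
Retroflex: /ʈʂ/ ~ /ɖʐ/
Alveolo-palatal: only /dʑ/ (voiced); no voiceless partner.
So /dʑ/ is the unpaired segment.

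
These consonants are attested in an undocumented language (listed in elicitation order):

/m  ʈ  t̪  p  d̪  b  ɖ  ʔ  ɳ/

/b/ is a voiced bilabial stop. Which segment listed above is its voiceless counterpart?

The voiceless counterpart is a voiceless bilabial stop — in this inventory, /p/.

/p/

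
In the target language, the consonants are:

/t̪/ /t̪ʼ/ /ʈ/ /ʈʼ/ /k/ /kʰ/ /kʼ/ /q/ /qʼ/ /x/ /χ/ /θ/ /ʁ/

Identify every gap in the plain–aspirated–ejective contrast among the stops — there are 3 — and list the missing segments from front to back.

place of articulation  plain     aspirated  ejective
dental            t̪        —         t̪ʼ     
retroflex         ʈ         —         ʈʼ      
velar             k         kʰ        kʼ      
uvular            q         —         qʼ      
Gaps, from front to back: dental lacks aspirated (/t̪ʰ/); retroflex lacks aspirated (/ʈʰ/); uvular lacks aspirated (/qʰ/).

/t̪ʰ/, /ʈʰ/, /qʰ/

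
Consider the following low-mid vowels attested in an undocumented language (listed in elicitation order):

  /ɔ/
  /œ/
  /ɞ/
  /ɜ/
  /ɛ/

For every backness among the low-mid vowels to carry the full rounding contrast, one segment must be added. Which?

/ʌ/

backness          unrounded  rounded 
front             ɛ         œ       
central           ɜ         ɞ       
back              —         ɔ       
The back row has no unrounded member, so the gap is the back unrounded vowel /ʌ/.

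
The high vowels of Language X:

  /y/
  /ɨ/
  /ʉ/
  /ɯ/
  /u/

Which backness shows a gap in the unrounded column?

Unrounded: /ɨ/ (central), /ɯ/ (back).
Rounded: /y/ (front), /ʉ/ (central), /u/ (back).
Every backness has an unrounded member except front, where /i/ would be expected.

front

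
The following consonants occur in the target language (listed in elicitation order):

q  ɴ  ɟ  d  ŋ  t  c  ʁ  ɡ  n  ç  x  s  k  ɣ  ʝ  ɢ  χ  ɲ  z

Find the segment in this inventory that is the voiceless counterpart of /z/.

/z/ is a voiced alveolar fricative.
The voiceless counterpart is a voiceless alveolar fricative — in this inventory, /s/.

/s/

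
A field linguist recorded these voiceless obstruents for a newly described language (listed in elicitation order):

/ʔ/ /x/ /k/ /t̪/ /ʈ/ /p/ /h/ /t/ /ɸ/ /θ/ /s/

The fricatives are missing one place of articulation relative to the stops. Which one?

retroflex

bilabial: stop /p/, fricative /ɸ/.
dental: stop /t̪/, fricative /θ/.
alveolar: stop /t/, fricative /s/.
retroflex: stop /ʈ/, fricative —.
velar: stop /k/, fricative /x/.
glottal: stop /ʔ/, fricative /h/.
Every place of articulation has a fricative member except retroflex, where /ʂ/ would be expected.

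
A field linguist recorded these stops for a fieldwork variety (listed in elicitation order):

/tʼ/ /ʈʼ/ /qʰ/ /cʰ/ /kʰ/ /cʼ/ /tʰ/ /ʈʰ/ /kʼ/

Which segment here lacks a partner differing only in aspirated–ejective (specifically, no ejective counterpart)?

Alveolar: /tʰ/ ~ /tʼ/
Retroflex: /ʈʰ/ ~ /ʈʼ/
Palatal: /cʰ/ ~ /cʼ/
Velar: /kʰ/ ~ /kʼ/
Uvular: only /qʰ/ (aspirated); no ejective partner.
So /qʰ/ is the unpaired segment.

/qʰ/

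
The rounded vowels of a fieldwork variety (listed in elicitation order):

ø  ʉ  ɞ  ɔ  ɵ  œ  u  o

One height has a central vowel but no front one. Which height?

high

height            front     central   back    
high              —         ʉ         u       
high-mid          ø         ɵ         o       
low-mid           œ         ɞ         ɔ       
Every height has a front member except high, where /y/ would be expected.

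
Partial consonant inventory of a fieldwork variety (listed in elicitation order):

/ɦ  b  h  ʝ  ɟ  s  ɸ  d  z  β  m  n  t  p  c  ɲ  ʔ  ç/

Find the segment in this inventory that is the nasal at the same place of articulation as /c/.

/ɲ/

/c/ is a voiceless palatal stop.
The nasal at the same place is a palatal nasal — in this inventory, /ɲ/.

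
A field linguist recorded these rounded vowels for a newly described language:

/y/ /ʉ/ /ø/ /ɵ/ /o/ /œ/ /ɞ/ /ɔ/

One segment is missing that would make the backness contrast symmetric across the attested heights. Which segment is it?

/u/

Front: /y/ (high), /ø/ (high-mid), /œ/ (low-mid).
Central: /ʉ/ (high), /ɵ/ (high-mid), /ɞ/ (low-mid).
Back: /o/ (high-mid), /ɔ/ (low-mid).
The high row has no back member, so the gap is the high back rounded vowel /u/.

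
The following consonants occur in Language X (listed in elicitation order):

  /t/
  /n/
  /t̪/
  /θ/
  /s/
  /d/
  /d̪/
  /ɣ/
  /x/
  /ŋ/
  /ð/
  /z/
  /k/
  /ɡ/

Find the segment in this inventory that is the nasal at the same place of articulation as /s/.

/s/ is a voiceless alveolar fricative.
The nasal at the same place is an alveolar nasal — in this inventory, /n/.

/n/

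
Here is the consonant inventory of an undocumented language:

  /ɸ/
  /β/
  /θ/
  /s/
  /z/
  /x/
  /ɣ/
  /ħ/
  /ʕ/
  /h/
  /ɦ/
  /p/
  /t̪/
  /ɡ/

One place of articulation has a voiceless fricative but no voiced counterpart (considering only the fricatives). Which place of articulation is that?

place of articulation  voiceless  voiced  
bilabial          ɸ         β       
dental            θ         —       
alveolar          s         z       
velar             x         ɣ       
pharyngeal        ħ         ʕ       
glottal           h         ɦ       
Every place of articulation has a voiced member except dental, where /ð/ would be expected.

dental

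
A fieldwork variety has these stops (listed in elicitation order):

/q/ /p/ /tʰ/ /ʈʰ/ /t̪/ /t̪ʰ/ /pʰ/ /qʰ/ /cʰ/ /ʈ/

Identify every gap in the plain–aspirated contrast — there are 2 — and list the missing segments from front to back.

/t/, /c/

place of articulation  plain     aspirated
bilabial          p         pʰ      
dental            t̪        t̪ʰ     
alveolar          —         tʰ      
retroflex         ʈ         ʈʰ      
palatal           —         cʰ      
uvular            q         qʰ      
Gaps, from front to back: alveolar lacks plain (/t/); palatal lacks plain (/c/).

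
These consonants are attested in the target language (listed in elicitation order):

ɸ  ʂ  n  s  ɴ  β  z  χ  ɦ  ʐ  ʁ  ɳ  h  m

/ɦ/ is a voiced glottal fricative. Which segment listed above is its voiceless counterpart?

/h/

The voiceless counterpart is a voiceless glottal fricative — in this inventory, /h/.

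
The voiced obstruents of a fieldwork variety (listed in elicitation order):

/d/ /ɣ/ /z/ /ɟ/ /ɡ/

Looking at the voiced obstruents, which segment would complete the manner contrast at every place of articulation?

/ʝ/

Stop: /d/ (alveolar), /ɟ/ (palatal), /ɡ/ (velar).
Fricative: /z/ (alveolar), /ɣ/ (velar).
The palatal row has no fricative member, so the gap is the palatal fricative /ʝ/.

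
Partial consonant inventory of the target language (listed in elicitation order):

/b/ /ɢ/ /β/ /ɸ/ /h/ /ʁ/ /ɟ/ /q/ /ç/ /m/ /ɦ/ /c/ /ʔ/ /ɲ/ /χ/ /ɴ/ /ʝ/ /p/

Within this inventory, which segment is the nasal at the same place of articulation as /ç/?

/ç/ is a voiceless palatal fricative.
The nasal at the same place is a palatal nasal — in this inventory, /ɲ/.

/ɲ/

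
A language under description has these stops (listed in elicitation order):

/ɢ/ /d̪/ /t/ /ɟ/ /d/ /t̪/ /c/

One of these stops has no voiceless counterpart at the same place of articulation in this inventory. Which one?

/ɢ/

Dental: /t̪/ ~ /d̪/
Alveolar: /t/ ~ /d/
Palatal: /c/ ~ /ɟ/
Uvular: only /ɢ/ (voiced); no voiceless partner.
So /ɢ/ is the unpaired segment.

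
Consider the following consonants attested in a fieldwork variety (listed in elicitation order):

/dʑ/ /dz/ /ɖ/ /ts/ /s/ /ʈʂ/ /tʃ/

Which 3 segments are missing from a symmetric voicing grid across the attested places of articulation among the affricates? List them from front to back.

/dʒ/, /ɖʐ/, /tɕ/

alveolar: voiceless /ts/, voiced /dz/.
postalveolar: voiceless /tʃ/, voiced —.
retroflex: voiceless /ʈʂ/, voiced —.
alveolo-palatal: voiceless —, voiced /dʑ/.
Gaps, from front to back: postalveolar lacks voiced (/dʒ/); retroflex lacks voiced (/ɖʐ/); alveolo-palatal lacks voiceless (/tɕ/).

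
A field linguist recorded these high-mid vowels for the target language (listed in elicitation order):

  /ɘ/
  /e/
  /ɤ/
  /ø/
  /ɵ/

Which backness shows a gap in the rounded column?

back

Unrounded: /e/ (front), /ɘ/ (central), /ɤ/ (back).
Rounded: /ø/ (front), /ɵ/ (central).
Every backness has a rounded member except back, where /o/ would be expected.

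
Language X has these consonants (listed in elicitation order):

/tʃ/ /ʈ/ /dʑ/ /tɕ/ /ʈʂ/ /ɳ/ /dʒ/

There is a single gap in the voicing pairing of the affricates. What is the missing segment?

place of articulation  voiceless  voiced  
postalveolar      tʃ        dʒ      
retroflex         ʈʂ        —       
alveolo-palatal   tɕ        dʑ      
The retroflex row has no voiced member, so the gap is the voiced retroflex affricate /ɖʐ/.

/ɖʐ/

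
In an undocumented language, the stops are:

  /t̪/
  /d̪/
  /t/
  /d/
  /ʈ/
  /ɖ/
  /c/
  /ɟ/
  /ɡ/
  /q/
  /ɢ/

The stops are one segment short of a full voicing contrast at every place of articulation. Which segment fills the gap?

/k/

Voiceless: /t̪/ (dental), /t/ (alveolar), /ʈ/ (retroflex), /c/ (palatal), /q/ (uvular).
Voiced: /d̪/ (dental), /d/ (alveolar), /ɖ/ (retroflex), /ɟ/ (palatal), /ɡ/ (velar), /ɢ/ (uvular).
The velar row has no voiceless member, so the gap is the voiceless velar stop /k/.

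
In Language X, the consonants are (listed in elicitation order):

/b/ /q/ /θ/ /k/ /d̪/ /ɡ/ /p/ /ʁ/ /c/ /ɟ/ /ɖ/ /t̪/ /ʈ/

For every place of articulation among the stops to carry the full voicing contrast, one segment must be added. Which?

place of articulation  voiceless  voiced  
bilabial          p         b       
dental            t̪        d̪      
retroflex         ʈ         ɖ       
palatal           c         ɟ       
velar             k         ɡ       
uvular            q         —       
The uvular row has no voiced member, so the gap is the voiced uvular stop /ɢ/.

/ɢ/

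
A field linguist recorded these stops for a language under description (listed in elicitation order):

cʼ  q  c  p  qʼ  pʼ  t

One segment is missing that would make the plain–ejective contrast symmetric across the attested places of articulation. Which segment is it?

bilabial: plain /p/, ejective /pʼ/.
alveolar: plain /t/, ejective —.
palatal: plain /c/, ejective /cʼ/.
uvular: plain /q/, ejective /qʼ/.
The alveolar row has no ejective member, so the gap is the ejective alveolar stop /tʼ/.

/tʼ/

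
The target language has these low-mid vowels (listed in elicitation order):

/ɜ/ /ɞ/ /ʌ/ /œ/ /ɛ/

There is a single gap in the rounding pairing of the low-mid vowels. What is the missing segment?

front: unrounded /ɛ/, rounded /œ/.
central: unrounded /ɜ/, rounded /ɞ/.
back: unrounded /ʌ/, rounded —.
The back row has no rounded member, so the gap is the back rounded vowel /ɔ/.

/ɔ/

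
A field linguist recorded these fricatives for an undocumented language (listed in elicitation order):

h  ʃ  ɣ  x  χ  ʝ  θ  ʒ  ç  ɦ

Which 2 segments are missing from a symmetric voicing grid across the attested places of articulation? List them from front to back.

/ð/, /ʁ/

dental: voiceless /θ/, voiced —.
postalveolar: voiceless /ʃ/, voiced /ʒ/.
palatal: voiceless /ç/, voiced /ʝ/.
velar: voiceless /x/, voiced /ɣ/.
uvular: voiceless /χ/, voiced —.
glottal: voiceless /h/, voiced /ɦ/.
Gaps, from front to back: dental lacks voiced (/ð/); uvular lacks voiced (/ʁ/).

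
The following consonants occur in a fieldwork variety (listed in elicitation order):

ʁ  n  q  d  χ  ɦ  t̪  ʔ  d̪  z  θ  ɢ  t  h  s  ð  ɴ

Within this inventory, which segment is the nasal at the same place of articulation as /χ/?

/χ/ is a voiceless uvular fricative.
The nasal at the same place is an uvular nasal — in this inventory, /ɴ/.

/ɴ/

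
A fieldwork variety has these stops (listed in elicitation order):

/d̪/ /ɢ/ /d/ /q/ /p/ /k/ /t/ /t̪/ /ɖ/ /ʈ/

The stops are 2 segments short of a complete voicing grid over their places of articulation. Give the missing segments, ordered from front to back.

/b/, /ɡ/

bilabial: voiceless /p/, voiced —.
dental: voiceless /t̪/, voiced /d̪/.
alveolar: voiceless /t/, voiced /d/.
retroflex: voiceless /ʈ/, voiced /ɖ/.
velar: voiceless /k/, voiced —.
uvular: voiceless /q/, voiced /ɢ/.
Gaps, from front to back: bilabial lacks voiced (/b/); velar lacks voiced (/ɡ/).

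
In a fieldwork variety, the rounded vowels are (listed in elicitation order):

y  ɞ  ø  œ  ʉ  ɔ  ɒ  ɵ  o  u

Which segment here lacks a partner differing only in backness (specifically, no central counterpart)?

High: /y/ ~ /ʉ/ ~ /u/
High-mid: /ø/ ~ /ɵ/ ~ /o/
Low-mid: /œ/ ~ /ɞ/ ~ /ɔ/
Low: only /ɒ/ (back); no central partner.
So /ɒ/ is the unpaired segment.

/ɒ/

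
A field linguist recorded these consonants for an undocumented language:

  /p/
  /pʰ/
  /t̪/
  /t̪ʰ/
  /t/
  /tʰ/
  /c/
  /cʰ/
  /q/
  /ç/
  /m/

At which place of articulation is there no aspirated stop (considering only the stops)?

place of articulation  plain     aspirated
bilabial          p         pʰ      
dental            t̪        t̪ʰ     
alveolar          t         tʰ      
palatal           c         cʰ      
uvular            q         —       
Every place of articulation has an aspirated member except uvular, where /qʰ/ would be expected.

uvular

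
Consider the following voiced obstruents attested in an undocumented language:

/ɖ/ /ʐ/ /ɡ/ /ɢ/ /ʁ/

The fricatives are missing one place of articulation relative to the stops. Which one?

velar

place of articulation  stop      fricative
retroflex         ɖ         ʐ       
velar             ɡ         —       
uvular            ɢ         ʁ       
Every place of articulation has a fricative member except velar, where /ɣ/ would be expected.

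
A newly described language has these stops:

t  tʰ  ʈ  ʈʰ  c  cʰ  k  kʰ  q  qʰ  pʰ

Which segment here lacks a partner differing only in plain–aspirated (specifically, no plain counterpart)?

/pʰ/

Alveolar: /t/ ~ /tʰ/
Retroflex: /ʈ/ ~ /ʈʰ/
Palatal: /c/ ~ /cʰ/
Velar: /k/ ~ /kʰ/
Uvular: /q/ ~ /qʰ/
Bilabial: only /pʰ/ (aspirated); no plain partner.
So /pʰ/ is the unpaired segment.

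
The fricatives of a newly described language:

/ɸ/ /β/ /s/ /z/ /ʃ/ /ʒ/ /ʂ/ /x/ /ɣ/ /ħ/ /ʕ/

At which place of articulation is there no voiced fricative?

place of articulation  voiceless  voiced  
bilabial          ɸ         β       
alveolar          s         z       
postalveolar      ʃ         ʒ       
retroflex         ʂ         —       
velar             x         ɣ       
pharyngeal        ħ         ʕ       
Every place of articulation has a voiced member except retroflex, where /ʐ/ would be expected.

retroflex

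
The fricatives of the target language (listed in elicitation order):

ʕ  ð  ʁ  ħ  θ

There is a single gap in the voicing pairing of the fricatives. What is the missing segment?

Voiceless: /θ/ (dental), /ħ/ (pharyngeal).
Voiced: /ð/ (dental), /ʁ/ (uvular), /ʕ/ (pharyngeal).
The uvular row has no voiceless member, so the gap is the voiceless uvular fricative /χ/.

/χ/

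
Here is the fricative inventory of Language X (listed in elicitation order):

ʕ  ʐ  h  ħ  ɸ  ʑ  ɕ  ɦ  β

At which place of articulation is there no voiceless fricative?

bilabial: voiceless /ɸ/, voiced /β/.
retroflex: voiceless —, voiced /ʐ/.
alveolo-palatal: voiceless /ɕ/, voiced /ʑ/.
pharyngeal: voiceless /ħ/, voiced /ʕ/.
glottal: voiceless /h/, voiced /ɦ/.
Every place of articulation has a voiceless member except retroflex, where /ʂ/ would be expected.

retroflex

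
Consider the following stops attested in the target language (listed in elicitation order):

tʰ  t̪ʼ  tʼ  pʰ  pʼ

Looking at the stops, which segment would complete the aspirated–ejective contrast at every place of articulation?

/t̪ʰ/

place of articulation  aspirated  ejective
bilabial          pʰ        pʼ      
dental            —         t̪ʼ     
alveolar          tʰ        tʼ      
The dental row has no aspirated member, so the gap is the aspirated dental stop /t̪ʰ/.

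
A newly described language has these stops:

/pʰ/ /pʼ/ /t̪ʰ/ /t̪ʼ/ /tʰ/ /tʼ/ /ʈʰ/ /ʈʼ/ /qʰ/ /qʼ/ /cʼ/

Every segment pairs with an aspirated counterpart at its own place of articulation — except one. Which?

Bilabial: /pʰ/ ~ /pʼ/
Dental: /t̪ʰ/ ~ /t̪ʼ/
Alveolar: /tʰ/ ~ /tʼ/
Retroflex: /ʈʰ/ ~ /ʈʼ/
Uvular: /qʰ/ ~ /qʼ/
Palatal: only /cʼ/ (ejective); no aspirated partner.
So /cʼ/ is the unpaired segment.

/cʼ/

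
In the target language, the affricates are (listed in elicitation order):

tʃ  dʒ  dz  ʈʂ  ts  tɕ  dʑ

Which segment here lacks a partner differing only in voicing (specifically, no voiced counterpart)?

Alveolar: /ts/ ~ /dz/
Postalveolar: /tʃ/ ~ /dʒ/
Alveolo-palatal: /tɕ/ ~ /dʑ/
Retroflex: only /ʈʂ/ (voiceless); no voiced partner.
So /ʈʂ/ is the unpaired segment.

/ʈʂ/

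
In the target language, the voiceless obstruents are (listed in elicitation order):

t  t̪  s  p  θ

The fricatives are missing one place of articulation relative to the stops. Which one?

place of articulation  stop      fricative
bilabial          p         —       
dental            t̪        θ       
alveolar          t         s       
Every place of articulation has a fricative member except bilabial, where /ɸ/ would be expected.

bilabial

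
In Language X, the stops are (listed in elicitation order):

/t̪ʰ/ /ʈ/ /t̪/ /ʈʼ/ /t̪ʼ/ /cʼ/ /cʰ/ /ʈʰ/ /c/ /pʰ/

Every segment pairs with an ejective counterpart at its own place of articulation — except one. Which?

Dental: /t̪/ ~ /t̪ʰ/ ~ /t̪ʼ/
Retroflex: /ʈ/ ~ /ʈʰ/ ~ /ʈʼ/
Palatal: /c/ ~ /cʰ/ ~ /cʼ/
Bilabial: only /pʰ/ (aspirated); no ejective partner.
So /pʰ/ is the unpaired segment.

/pʰ/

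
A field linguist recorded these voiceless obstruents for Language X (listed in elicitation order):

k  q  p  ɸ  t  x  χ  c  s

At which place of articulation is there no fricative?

place of articulation  stop      fricative
bilabial          p         ɸ       
alveolar          t         s       
palatal           c         —       
velar             k         x       
uvular            q         χ       
Every place of articulation has a fricative member except palatal, where /ç/ would be expected.

palatal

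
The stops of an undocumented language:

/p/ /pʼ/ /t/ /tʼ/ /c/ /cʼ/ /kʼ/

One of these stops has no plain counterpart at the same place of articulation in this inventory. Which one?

/kʼ/

Bilabial: /p/ ~ /pʼ/
Alveolar: /t/ ~ /tʼ/
Palatal: /c/ ~ /cʼ/
Velar: only /kʼ/ (ejective); no plain partner.
So /kʼ/ is the unpaired segment.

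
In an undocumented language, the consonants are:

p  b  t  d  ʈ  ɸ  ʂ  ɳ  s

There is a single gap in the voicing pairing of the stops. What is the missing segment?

place of articulation  voiceless  voiced  
bilabial          p         b       
alveolar          t         d       
retroflex         ʈ         —       
The retroflex row has no voiced member, so the gap is the voiced retroflex stop /ɖ/.

/ɖ/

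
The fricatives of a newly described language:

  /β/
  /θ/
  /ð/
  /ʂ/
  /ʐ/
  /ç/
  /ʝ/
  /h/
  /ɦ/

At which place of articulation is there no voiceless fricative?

bilabial

bilabial: voiceless —, voiced /β/.
dental: voiceless /θ/, voiced /ð/.
retroflex: voiceless /ʂ/, voiced /ʐ/.
palatal: voiceless /ç/, voiced /ʝ/.
glottal: voiceless /h/, voiced /ɦ/.
Every place of articulation has a voiceless member except bilabial, where /ɸ/ would be expected.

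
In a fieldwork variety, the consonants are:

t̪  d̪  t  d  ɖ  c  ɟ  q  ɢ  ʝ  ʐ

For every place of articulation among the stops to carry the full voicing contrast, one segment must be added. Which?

/ʈ/

Voiceless: /t̪/ (dental), /t/ (alveolar), /c/ (palatal), /q/ (uvular).
Voiced: /d̪/ (dental), /d/ (alveolar), /ɖ/ (retroflex), /ɟ/ (palatal), /ɢ/ (uvular).
The retroflex row has no voiceless member, so the gap is the voiceless retroflex stop /ʈ/.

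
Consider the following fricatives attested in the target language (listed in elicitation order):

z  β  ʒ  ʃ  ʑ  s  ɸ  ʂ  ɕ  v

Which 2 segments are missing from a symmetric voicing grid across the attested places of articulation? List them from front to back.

/f/, /ʐ/

place of articulation  voiceless  voiced  
bilabial          ɸ         β       
labiodental       —         v       
alveolar          s         z       
postalveolar      ʃ         ʒ       
retroflex         ʂ         —       
alveolo-palatal   ɕ         ʑ       
Gaps, from front to back: labiodental lacks voiceless (/f/); retroflex lacks voiced (/ʐ/).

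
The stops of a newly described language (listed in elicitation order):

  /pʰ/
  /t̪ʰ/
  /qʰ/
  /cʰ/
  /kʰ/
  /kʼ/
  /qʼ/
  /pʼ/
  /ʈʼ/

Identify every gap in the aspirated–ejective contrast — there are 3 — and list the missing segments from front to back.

bilabial: aspirated /pʰ/, ejective /pʼ/.
dental: aspirated /t̪ʰ/, ejective —.
retroflex: aspirated —, ejective /ʈʼ/.
palatal: aspirated /cʰ/, ejective —.
velar: aspirated /kʰ/, ejective /kʼ/.
uvular: aspirated /qʰ/, ejective /qʼ/.
Gaps, from front to back: dental lacks ejective (/t̪ʼ/); retroflex lacks aspirated (/ʈʰ/); palatal lacks ejective (/cʼ/).

/t̪ʼ/, /ʈʰ/, /cʼ/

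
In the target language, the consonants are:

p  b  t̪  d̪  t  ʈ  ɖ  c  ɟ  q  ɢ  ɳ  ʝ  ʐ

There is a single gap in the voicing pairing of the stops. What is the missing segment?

/d/

Voiceless: /p/ (bilabial), /t̪/ (dental), /t/ (alveolar), /ʈ/ (retroflex), /c/ (palatal), /q/ (uvular).
Voiced: /b/ (bilabial), /d̪/ (dental), /ɖ/ (retroflex), /ɟ/ (palatal), /ɢ/ (uvular).
The alveolar row has no voiced member, so the gap is the voiced alveolar stop /d/.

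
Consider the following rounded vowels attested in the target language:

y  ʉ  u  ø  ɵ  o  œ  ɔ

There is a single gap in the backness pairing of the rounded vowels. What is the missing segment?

height            front     central   back    
high              y         ʉ         u       
high-mid          ø         ɵ         o       
low-mid           œ         —         ɔ       
The low-mid row has no central member, so the gap is the low-mid central rounded vowel /ɞ/.

/ɞ/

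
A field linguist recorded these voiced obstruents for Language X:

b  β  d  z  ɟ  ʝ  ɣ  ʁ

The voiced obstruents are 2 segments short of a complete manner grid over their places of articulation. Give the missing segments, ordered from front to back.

Stop: /b/ (bilabial), /d/ (alveolar), /ɟ/ (palatal).
Fricative: /β/ (bilabial), /z/ (alveolar), /ʝ/ (palatal), /ɣ/ (velar), /ʁ/ (uvular).
Gaps, from front to back: velar lacks stop (/ɡ/); uvular lacks stop (/ɢ/).

/ɡ/, /ɢ/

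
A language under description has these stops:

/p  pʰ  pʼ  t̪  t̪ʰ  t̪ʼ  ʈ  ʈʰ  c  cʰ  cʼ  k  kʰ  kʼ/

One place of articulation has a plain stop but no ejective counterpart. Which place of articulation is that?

retroflex

Plain: /p/ (bilabial), /t̪/ (dental), /ʈ/ (retroflex), /c/ (palatal), /k/ (velar).
Aspirated: /pʰ/ (bilabial), /t̪ʰ/ (dental), /ʈʰ/ (retroflex), /cʰ/ (palatal), /kʰ/ (velar).
Ejective: /pʼ/ (bilabial), /t̪ʼ/ (dental), /cʼ/ (palatal), /kʼ/ (velar).
Every place of articulation has an ejective member except retroflex, where /ʈʼ/ would be expected.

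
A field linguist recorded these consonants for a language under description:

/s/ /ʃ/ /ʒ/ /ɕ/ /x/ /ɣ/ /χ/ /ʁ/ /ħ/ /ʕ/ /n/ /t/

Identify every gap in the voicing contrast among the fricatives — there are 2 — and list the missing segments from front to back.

alveolar: voiceless /s/, voiced —.
postalveolar: voiceless /ʃ/, voiced /ʒ/.
alveolo-palatal: voiceless /ɕ/, voiced —.
velar: voiceless /x/, voiced /ɣ/.
uvular: voiceless /χ/, voiced /ʁ/.
pharyngeal: voiceless /ħ/, voiced /ʕ/.
Gaps, from front to back: alveolar lacks voiced (/z/); alveolo-palatal lacks voiced (/ʑ/).

/z/, /ʑ/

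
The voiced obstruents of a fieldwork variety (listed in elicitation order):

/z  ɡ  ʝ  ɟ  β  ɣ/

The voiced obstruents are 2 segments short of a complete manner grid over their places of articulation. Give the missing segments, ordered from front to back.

/b/, /d/

bilabial: stop —, fricative /β/.
alveolar: stop —, fricative /z/.
palatal: stop /ɟ/, fricative /ʝ/.
velar: stop /ɡ/, fricative /ɣ/.
Gaps, from front to back: bilabial lacks stop (/b/); alveolar lacks stop (/d/).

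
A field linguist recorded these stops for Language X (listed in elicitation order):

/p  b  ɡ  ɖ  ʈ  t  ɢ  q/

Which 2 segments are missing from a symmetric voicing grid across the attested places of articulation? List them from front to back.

/d/, /k/

Voiceless: /p/ (bilabial), /t/ (alveolar), /ʈ/ (retroflex), /q/ (uvular).
Voiced: /b/ (bilabial), /ɖ/ (retroflex), /ɡ/ (velar), /ɢ/ (uvular).
Gaps, from front to back: alveolar lacks voiced (/d/); velar lacks voiceless (/k/).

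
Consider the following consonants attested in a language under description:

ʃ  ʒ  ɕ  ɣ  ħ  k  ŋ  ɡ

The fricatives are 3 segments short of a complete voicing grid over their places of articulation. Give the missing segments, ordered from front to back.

place of articulation  voiceless  voiced  
postalveolar      ʃ         ʒ       
alveolo-palatal   ɕ         —       
velar             —         ɣ       
pharyngeal        ħ         —       
Gaps, from front to back: alveolo-palatal lacks voiced (/ʑ/); velar lacks voiceless (/x/); pharyngeal lacks voiced (/ʕ/).

/ʑ/, /x/, /ʕ/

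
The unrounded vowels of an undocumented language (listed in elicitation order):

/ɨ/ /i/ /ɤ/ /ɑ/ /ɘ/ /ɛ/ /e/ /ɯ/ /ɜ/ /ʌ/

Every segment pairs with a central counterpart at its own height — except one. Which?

High: /i/ ~ /ɨ/ ~ /ɯ/
High-mid: /e/ ~ /ɘ/ ~ /ɤ/
Low-mid: /ɛ/ ~ /ɜ/ ~ /ʌ/
Low: only /ɑ/ (back); no central partner.
So /ɑ/ is the unpaired segment.

/ɑ/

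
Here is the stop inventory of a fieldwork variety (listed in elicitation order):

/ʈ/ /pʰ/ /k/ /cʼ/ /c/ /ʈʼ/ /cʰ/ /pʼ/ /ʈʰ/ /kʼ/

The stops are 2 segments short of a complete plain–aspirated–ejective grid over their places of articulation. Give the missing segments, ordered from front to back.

bilabial: plain —, aspirated /pʰ/, ejective /pʼ/.
retroflex: plain /ʈ/, aspirated /ʈʰ/, ejective /ʈʼ/.
palatal: plain /c/, aspirated /cʰ/, ejective /cʼ/.
velar: plain /k/, aspirated —, ejective /kʼ/.
Gaps, from front to back: bilabial lacks plain (/p/); velar lacks aspirated (/kʰ/).

/p/, /kʰ/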